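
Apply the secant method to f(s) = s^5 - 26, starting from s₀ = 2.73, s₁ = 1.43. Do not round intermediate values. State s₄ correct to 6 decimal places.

1.835862

f(s_0) = 125.639811, f(s_1) = -20.020289
s_2 = 1.430000 - (-20.020289)·(1.430000 - 2.730000)/(-20.020289 - (125.639811)) = 1.608679; f(s_2) = -15.226750
s_3 = 1.608679 - (-15.226750)·(1.608679 - 1.430000)/(-15.226750 - (-20.020289)) = 2.176255; f(s_3) = 22.814494
s_4 = 2.176255 - (22.814494)·(2.176255 - 1.608679)/(22.814494 - (-15.226750)) = 1.835862; f(s_4) = -5.145469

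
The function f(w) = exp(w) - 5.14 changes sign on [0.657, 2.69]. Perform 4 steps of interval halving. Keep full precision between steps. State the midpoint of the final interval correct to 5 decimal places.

f(0.657000) = -3.211003, f(2.690000) = 9.591676 (opposite signs)
step 1: m = 1.673500, f(m) = 0.190793 > 0 → root in [0.657000, 1.673500]
step 2: m = 1.165250, f(m) = -1.933276 < 0 → root in [1.165250, 1.673500]
step 3: m = 1.419375, f(m) = -1.005464 < 0 → root in [1.419375, 1.673500]
step 4: m = 1.546438, f(m) = -0.445285 < 0 → root in [1.546438, 1.673500]
Midpoint of [1.546438, 1.673500] = 1.609969

1.60997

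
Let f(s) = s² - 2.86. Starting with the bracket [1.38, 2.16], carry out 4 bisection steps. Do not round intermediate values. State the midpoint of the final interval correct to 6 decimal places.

1.696875

f(1.380000) = -0.955600, f(2.160000) = 1.805600 (opposite signs)
step 1: m = 1.770000, f(m) = 0.272900 > 0 → root in [1.380000, 1.770000]
step 2: m = 1.575000, f(m) = -0.379375 < 0 → root in [1.575000, 1.770000]
step 3: m = 1.672500, f(m) = -0.062744 < 0 → root in [1.672500, 1.770000]
step 4: m = 1.721250, f(m) = 0.102702 > 0 → root in [1.672500, 1.721250]
Midpoint of [1.672500, 1.721250] = 1.696875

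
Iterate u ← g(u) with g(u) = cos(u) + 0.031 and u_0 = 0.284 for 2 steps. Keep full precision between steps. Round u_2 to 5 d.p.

u_1 = g(0.284000) = 0.990942
u_2 = g(0.990942) = 0.578902

0.57890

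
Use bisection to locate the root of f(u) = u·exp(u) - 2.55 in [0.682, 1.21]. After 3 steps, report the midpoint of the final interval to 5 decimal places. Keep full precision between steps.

f(0.682000) = -1.201120, f(1.210000) = 1.507716 (opposite signs)
step 1: m = 0.946000, f(m) = -0.113683 < 0 → root in [0.946000, 1.210000]
step 2: m = 1.078000, f(m) = 0.618022 > 0 → root in [0.946000, 1.078000]
step 3: m = 1.012000, f(m) = 0.234111 > 0 → root in [0.946000, 1.012000]
Midpoint of [0.946000, 1.012000] = 0.979000

0.97900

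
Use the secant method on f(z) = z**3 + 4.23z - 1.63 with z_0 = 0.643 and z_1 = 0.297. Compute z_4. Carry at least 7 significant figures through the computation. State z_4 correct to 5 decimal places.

0.37307

Secant update: z_(k+1) = z_k − f(z_k)·(z_k − z_(k-1))/(f(z_k) − f(z_(k-1))).
f(z_0) = 1.355738, f(z_1) = -0.347492
z_2 = 0.297000 - (-0.347492)·(0.297000 - 0.643000)/(-0.347492 - (1.355738)) = 0.367591; f(z_2) = -0.025421
z_3 = 0.367591 - (-0.025421)·(0.367591 - 0.297000)/(-0.025421 - (-0.347492)) = 0.373163; f(z_3) = 0.000440
z_4 = 0.373163 - (0.000440)·(0.373163 - 0.367591)/(0.000440 - (-0.025421)) = 0.373068; f(z_4) = -0.000001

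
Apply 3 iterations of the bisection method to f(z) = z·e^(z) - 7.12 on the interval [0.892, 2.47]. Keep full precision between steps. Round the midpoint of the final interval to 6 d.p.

1.582375

f(0.892000) = -4.943516, f(2.470000) = 22.081444 (opposite signs)
step 1: m = 1.681000, f(m) = 1.908524 > 0 → root in [0.892000, 1.681000]
step 2: m = 1.286500, f(m) = -2.462749 < 0 → root in [1.286500, 1.681000]
step 3: m = 1.483750, f(m) = -0.577478 < 0 → root in [1.483750, 1.681000]
Midpoint of [1.483750, 1.681000] = 1.582375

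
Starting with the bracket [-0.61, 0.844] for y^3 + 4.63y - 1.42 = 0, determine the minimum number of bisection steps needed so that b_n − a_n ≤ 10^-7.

24

Initial width b − a = 0.844 − -0.61 = 1.454000.
After n steps the width is (b−a)/2^n; need (b−a)/2^n ≤ 10^-7.
So n ≥ log₂(1.454000/10^-7) = log₂(14540000.0000) ≈ 23.7935.
Hence n = 24.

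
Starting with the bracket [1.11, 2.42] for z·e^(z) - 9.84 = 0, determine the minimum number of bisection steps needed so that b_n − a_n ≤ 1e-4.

Initial width b − a = 2.42 − 1.11 = 1.310000.
After n steps the width is (b−a)/2^n; need (b−a)/2^n ≤ 1e-4.
So n ≥ log₂(1.310000/1e-4) = log₂(13100.0000) ≈ 13.6773.
Hence n = 14.

14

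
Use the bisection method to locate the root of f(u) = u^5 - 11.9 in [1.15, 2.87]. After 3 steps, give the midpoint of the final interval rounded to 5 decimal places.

1.68750

f(1.150000) = -9.888643, f(2.870000) = 182.819517 (opposite signs)
step 1: m = 2.010000, f(m) = 20.908040 > 0 → root in [1.150000, 2.010000]
step 2: m = 1.580000, f(m) = -2.053420 < 0 → root in [1.580000, 2.010000]
step 3: m = 1.795000, f(m) = 6.734694 > 0 → root in [1.580000, 1.795000]
Midpoint of [1.580000, 1.795000] = 1.687500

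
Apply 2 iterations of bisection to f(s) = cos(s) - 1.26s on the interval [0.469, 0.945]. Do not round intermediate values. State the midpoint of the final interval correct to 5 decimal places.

0.64750

f(0.469000) = 0.301081, f(0.945000) = -0.604957 (opposite signs)
step 1: m = 0.707000, f(m) = -0.130506 < 0 → root in [0.469000, 0.707000]
step 2: m = 0.588000, f(m) = 0.091172 > 0 → root in [0.588000, 0.707000]
Midpoint of [0.588000, 0.707000] = 0.647500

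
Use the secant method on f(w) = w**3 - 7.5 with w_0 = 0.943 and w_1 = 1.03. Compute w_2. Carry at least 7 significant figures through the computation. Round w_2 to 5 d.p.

f(w_0) = -6.661438, f(w_1) = -6.407273
w_2 = 1.030000 - (-6.407273)·(1.030000 - 0.943000)/(-6.407273 - (-6.661438)) = 3.223191; f(w_2) = 25.985595

3.22319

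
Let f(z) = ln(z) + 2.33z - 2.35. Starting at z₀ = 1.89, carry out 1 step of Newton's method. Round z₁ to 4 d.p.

0.9490

f'(z) = 1/z + 2.33
z_0 = 1.890000: f = 2.690277, f' = 2.859101 → z_1 = 1.890000 - (2.690277)/(2.859101) = 0.949048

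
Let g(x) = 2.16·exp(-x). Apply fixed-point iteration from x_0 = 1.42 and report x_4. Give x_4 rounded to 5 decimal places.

1.18581

x_1 = g(1.420000) = 0.522102
x_2 = g(0.522102) = 1.281468
x_3 = g(1.281468) = 0.599680
x_4 = g(0.599680) = 1.185813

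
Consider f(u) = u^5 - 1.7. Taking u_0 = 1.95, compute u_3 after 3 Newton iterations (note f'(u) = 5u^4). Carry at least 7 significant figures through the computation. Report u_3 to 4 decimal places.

1.1684

u_0 = 1.950000: f = 26.495062, f' = 72.295031 → u_1 = 1.950000 - (26.495062)/(72.295031) = 1.583515
u_1 = 1.583515: f = 8.256589, f' = 31.438257 → u_2 = 1.583515 - (8.256589)/(31.438257) = 1.320886
u_2 = 1.320886: f = 2.320932, f' = 15.220588 → u_3 = 1.320886 - (2.320932)/(15.220588) = 1.168400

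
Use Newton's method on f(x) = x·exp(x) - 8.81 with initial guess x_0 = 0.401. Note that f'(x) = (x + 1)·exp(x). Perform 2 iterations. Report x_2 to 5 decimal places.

x_0 = 0.401000: f = -8.211180, f' = 2.092137 → x_1 = 0.401000 - (-8.211180)/(2.092137) = 4.325780
x_1 = 4.325780: f = 318.324924, f' = 402.759415 → x_2 = 4.325780 - (318.324924)/(402.759415) = 3.535420

3.53542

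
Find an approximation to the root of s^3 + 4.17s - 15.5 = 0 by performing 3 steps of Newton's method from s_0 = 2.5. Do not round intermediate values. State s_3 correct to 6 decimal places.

1.947023

Newton update: s ← s − f(s)/f'(s).
f'(s) = 3s^2 + 4.17
s_0 = 2.500000: f = 10.550000, f' = 22.920000 → s_1 = 2.500000 - (10.550000)/(22.920000) = 2.039703
s_1 = 2.039703: f = 1.491523, f' = 16.651169 → s_2 = 2.039703 - (1.491523)/(16.651169) = 1.950129
s_2 = 1.950129: f = 0.048379, f' = 15.579005 → s_3 = 1.950129 - (0.048379)/(15.579005) = 1.947023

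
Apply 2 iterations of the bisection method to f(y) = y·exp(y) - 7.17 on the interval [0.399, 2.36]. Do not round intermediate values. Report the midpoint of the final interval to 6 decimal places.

1.624625

f(0.399000) = -6.575357, f(2.360000) = 17.824645 (opposite signs)
step 1: m = 1.379500, f(m) = -1.689364 < 0 → root in [1.379500, 2.360000]
step 2: m = 1.869750, f(m) = 4.958460 > 0 → root in [1.379500, 1.869750]
Midpoint of [1.379500, 1.869750] = 1.624625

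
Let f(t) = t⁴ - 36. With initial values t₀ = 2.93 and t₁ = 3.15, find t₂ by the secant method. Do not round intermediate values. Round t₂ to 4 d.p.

f(t_0) = 37.700508, f(t_1) = 62.456006
t_2 = 3.150000 - (62.456006)·(3.150000 - 2.930000)/(62.456006 - (37.700508)) = 2.594959; f(t_2) = 9.344213

2.5950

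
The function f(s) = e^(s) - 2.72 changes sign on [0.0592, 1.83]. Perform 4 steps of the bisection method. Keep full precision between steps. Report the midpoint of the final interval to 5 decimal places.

0.99994

f(0.059200) = -1.659013, f(1.830000) = 3.513887 (opposite signs)
step 1: m = 0.944600, f(m) = -0.148216 < 0 → root in [0.944600, 1.830000]
step 2: m = 1.387300, f(m) = 1.284025 > 0 → root in [0.944600, 1.387300]
step 3: m = 1.165950, f(m) = 0.488970 > 0 → root in [0.944600, 1.165950]
step 4: m = 1.055275, f(m) = 0.152765 > 0 → root in [0.944600, 1.055275]
Midpoint of [0.944600, 1.055275] = 0.999937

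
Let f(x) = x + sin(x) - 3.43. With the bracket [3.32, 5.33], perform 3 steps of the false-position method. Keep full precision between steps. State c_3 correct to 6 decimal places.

f(3.320000) = -0.287462, f(5.330000) = 1.084736
step 1: c = 3.741076, f(c) = -0.253140 < 0 → new bracket [3.741076, 5.330000]
step 2: c = 4.041717, f(c) = -0.171687 < 0 → new bracket [4.041717, 5.330000]
step 3: c = 4.217758, f(c) = -0.092386 < 0 → new bracket [4.217758, 5.330000]

4.217758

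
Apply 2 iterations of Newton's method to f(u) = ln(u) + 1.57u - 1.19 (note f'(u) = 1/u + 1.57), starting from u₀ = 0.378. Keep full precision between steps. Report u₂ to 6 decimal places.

0.853411

u_0 = 0.378000: f = -1.569401, f' = 4.215503 → u_1 = 0.378000 - (-1.569401)/(4.215503) = 0.750293
u_1 = 0.750293: f = -0.299332, f' = 2.902813 → u_2 = 0.750293 - (-0.299332)/(2.902813) = 0.853411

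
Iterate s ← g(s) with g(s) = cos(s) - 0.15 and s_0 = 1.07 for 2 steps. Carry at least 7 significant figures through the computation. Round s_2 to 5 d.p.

0.79600

s_1 = g(1.070000) = 0.330124
s_2 = g(0.330124) = 0.796002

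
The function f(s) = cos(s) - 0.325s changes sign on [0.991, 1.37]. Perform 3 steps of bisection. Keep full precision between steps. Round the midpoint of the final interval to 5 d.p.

f(0.991000) = 0.225779, f(1.370000) = -0.245800 (opposite signs)
step 1: m = 1.180500, f(m) = -0.003200 < 0 → root in [0.991000, 1.180500]
step 2: m = 1.085750, f(m) = 0.113381 > 0 → root in [1.085750, 1.180500]
step 3: m = 1.133125, f(m) = 0.055566 > 0 → root in [1.133125, 1.180500]
Midpoint of [1.133125, 1.180500] = 1.156813

1.15681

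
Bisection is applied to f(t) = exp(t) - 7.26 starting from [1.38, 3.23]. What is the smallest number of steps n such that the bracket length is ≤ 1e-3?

Initial width b − a = 3.23 − 1.38 = 1.850000.
After n steps the width is (b−a)/2^n; need (b−a)/2^n ≤ 1e-3.
So n ≥ log₂(1.850000/1e-3) = log₂(1850.0000) ≈ 10.8533.
Hence n = 11.

11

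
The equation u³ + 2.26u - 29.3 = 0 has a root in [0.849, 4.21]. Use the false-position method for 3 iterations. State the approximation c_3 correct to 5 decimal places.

f(0.849000) = -26.769300, f(4.210000) = 54.833061
step 1: c = 1.951561, f(c) = -17.456770 < 0 → new bracket [1.951561, 4.210000]
step 2: c = 2.496936, f(c) = -8.089302 < 0 → new bracket [2.496936, 4.210000]
step 3: c = 2.717168, f(c) = -3.098351 < 0 → new bracket [2.717168, 4.210000]

2.71717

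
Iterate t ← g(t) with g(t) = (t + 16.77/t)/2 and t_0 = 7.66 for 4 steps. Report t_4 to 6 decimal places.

4.095119

t_1 = g(7.660000) = 4.924648
t_2 = g(4.924648) = 4.164984
t_3 = g(4.164984) = 4.095705
t_4 = g(4.095705) = 4.095119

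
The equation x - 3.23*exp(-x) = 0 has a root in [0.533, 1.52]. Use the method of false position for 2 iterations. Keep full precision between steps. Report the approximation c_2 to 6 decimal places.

f(0.533000) = -1.362499, f(1.520000) = 0.813561
step 1: c = 1.150992, f(c) = 0.129268 > 0 → new bracket [0.533000, 1.150992]
step 2: c = 1.097440, f(c) = 0.019510 > 0 → new bracket [0.533000, 1.097440]

1.097440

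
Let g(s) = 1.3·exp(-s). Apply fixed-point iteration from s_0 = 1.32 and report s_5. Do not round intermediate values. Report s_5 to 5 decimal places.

0.59963

s_1 = g(1.320000) = 0.347276
s_2 = g(0.347276) = 0.918593
s_3 = g(0.918593) = 0.518804
s_4 = g(0.518804) = 0.773802
s_5 = g(0.773802) = 0.599633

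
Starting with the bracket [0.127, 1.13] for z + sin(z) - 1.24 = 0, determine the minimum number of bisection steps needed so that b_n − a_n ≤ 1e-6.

Initial width b − a = 1.13 − 0.127 = 1.003000.
After n steps the width is (b−a)/2^n; need (b−a)/2^n ≤ 1e-6.
So n ≥ log₂(1.003000/1e-6) = log₂(1003000.0000) ≈ 19.9359.
Hence n = 20.

20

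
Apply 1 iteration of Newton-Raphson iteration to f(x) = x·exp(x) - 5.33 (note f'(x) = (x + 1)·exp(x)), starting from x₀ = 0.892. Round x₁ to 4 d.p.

x_0 = 0.892000: f = -3.153516, f' = 4.616489 → x_1 = 0.892000 - (-3.153516)/(4.616489) = 1.575098

1.5751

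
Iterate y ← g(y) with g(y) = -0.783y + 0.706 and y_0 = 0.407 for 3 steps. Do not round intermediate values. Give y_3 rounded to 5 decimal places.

y_1 = g(0.407000) = 0.387319
y_2 = g(0.387319) = 0.402729
y_3 = g(0.402729) = 0.390663

0.39066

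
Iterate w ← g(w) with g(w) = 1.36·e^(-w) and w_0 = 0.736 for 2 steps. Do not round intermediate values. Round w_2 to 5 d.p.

w_1 = g(0.736000) = 0.651476
w_2 = g(0.651476) = 0.708935

0.70894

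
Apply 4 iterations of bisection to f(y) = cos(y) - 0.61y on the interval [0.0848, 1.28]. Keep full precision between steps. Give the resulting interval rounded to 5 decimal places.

[0.90650, 0.98120]

f(0.084800) = 0.944679, f(1.280000) = -0.494085 (opposite signs)
step 1: m = 0.682400, f(m) = 0.359797 > 0 → root in [0.682400, 1.280000]
step 2: m = 0.981200, f(m) = -0.042506 < 0 → root in [0.682400, 0.981200]
step 3: m = 0.831800, f(m) = 0.166148 > 0 → root in [0.831800, 0.981200]
step 4: m = 0.906500, f(m) = 0.063540 > 0 → root in [0.906500, 0.981200]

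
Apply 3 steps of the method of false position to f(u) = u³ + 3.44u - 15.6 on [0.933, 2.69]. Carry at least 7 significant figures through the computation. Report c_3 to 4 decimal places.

False-position update: c = (a·f(b) − b·f(a))/(f(b) − f(a)); replace the endpoint whose sign matches f(c).
f(0.933000) = -11.578314, f(2.690000) = 13.118709
step 1: c = 1.756706, f(c) = -4.135703 < 0 → new bracket [1.756706, 2.690000]
step 2: c = 1.980407, f(c) = -1.020217 < 0 → new bracket [1.980407, 2.690000]
step 3: c = 2.031609, f(c) = -0.225930 < 0 → new bracket [2.031609, 2.690000]

2.0316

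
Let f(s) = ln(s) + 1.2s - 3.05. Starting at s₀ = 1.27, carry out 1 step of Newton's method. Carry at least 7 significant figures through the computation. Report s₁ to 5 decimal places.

1.91757

f'(s) = 1/s + 1.2
s_0 = 1.270000: f = -1.286983, f' = 1.987402 → s_1 = 1.270000 - (-1.286983)/(1.987402) = 1.917571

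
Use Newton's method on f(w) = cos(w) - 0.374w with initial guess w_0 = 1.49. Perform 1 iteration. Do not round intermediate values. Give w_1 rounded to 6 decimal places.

1.142339

Newton update: w ← w − f(w)/f'(w).
f'(w) = -sin(w) - 0.374
w_0 = 1.490000: f = -0.476552, f' = -1.370738 → w_1 = 1.490000 - (-0.476552)/(-1.370738) = 1.142339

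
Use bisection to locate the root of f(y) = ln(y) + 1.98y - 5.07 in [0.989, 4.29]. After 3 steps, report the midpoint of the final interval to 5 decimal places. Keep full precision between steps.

f(0.989000) = -3.122841, f(4.290000) = 4.880487 (opposite signs)
step 1: m = 2.639500, f(m) = 1.126800 > 0 → root in [0.989000, 2.639500]
step 2: m = 1.814250, f(m) = -0.882113 < 0 → root in [1.814250, 2.639500]
step 3: m = 2.226875, f(m) = 0.139812 > 0 → root in [1.814250, 2.226875]
Midpoint of [1.814250, 2.226875] = 2.020562

2.02056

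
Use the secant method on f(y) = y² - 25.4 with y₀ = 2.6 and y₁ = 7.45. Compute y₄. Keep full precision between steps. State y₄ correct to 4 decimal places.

f(y_0) = -18.640000, f(y_1) = 30.102500
y_2 = 7.450000 - (30.102500)·(7.450000 - 2.600000)/(30.102500 - (-18.640000)) = 4.454726; f(y_2) = -5.555413
y_3 = 4.454726 - (-5.555413)·(4.454726 - 7.450000)/(-5.555413 - (30.102500)) = 4.921382; f(y_3) = -1.179995
y_4 = 4.921382 - (-1.179995)·(4.921382 - 4.454726)/(-1.179995 - (-5.555413)) = 5.047234; f(y_4) = 0.074568

5.0472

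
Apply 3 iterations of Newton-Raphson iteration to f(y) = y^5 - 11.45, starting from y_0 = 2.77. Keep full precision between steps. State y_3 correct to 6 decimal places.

f'(y) = 5y^4
y_0 = 2.770000: f = 151.629303, f' = 294.366972 → y_1 = 2.770000 - (151.629303)/(294.366972) = 2.254897
y_1 = 2.254897: f = 46.845304, f' = 129.263783 → y_2 = 2.254897 - (46.845304)/(129.263783) = 1.892496
y_2 = 1.892496: f = 12.825884, f' = 64.137209 → y_3 = 1.892496 - (12.825884)/(64.137209) = 1.692520

1.692520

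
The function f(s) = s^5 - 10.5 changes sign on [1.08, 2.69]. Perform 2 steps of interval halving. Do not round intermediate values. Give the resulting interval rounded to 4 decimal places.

f(1.080000) = -9.030672, f(2.690000) = 130.351475 (opposite signs)
step 1: m = 1.885000, f(m) = 13.298894 > 0 → root in [1.080000, 1.885000]
step 2: m = 1.482500, f(m) = -3.339003 < 0 → root in [1.482500, 1.885000]

[1.4825, 1.8850]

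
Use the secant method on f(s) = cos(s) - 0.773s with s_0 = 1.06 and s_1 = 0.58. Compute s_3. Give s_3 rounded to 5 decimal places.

f(s_0) = -0.330508, f(s_1) = 0.388123
s_2 = 0.580000 - (0.388123)·(0.580000 - 1.060000)/(0.388123 - (-0.330508)) = 0.839242; f(s_2) = 0.019294
s_3 = 0.839242 - (0.019294)·(0.839242 - 0.580000)/(0.019294 - (0.388123)) = 0.852803; f(s_3) = -0.001341

0.85280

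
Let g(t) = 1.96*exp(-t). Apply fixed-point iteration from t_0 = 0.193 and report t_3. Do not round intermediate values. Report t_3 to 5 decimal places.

t_1 = g(0.193000) = 1.615985
t_2 = g(1.615985) = 0.389442
t_3 = g(0.389442) = 1.327772

1.32777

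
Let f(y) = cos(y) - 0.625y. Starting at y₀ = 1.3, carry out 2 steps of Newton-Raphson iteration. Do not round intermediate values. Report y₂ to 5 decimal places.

0.94164

Newton update: y ← y − f(y)/f'(y).
f'(y) = -sin(y) - 0.625
y_0 = 1.300000: f = -0.545001, f' = -1.588558 → y_1 = 1.300000 - (-0.545001)/(-1.588558) = 0.956921
y_1 = 0.956921: f = -0.022036, f' = -1.442422 → y_2 = 0.956921 - (-0.022036)/(-1.442422) = 0.941644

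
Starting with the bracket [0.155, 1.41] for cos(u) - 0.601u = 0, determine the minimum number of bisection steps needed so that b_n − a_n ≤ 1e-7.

24

Initial width b − a = 1.41 − 0.155 = 1.255000.
After n steps the width is (b−a)/2^n; need (b−a)/2^n ≤ 1e-7.
So n ≥ log₂(1.255000/1e-7) = log₂(12550000.0000) ≈ 23.5812.
Hence n = 24.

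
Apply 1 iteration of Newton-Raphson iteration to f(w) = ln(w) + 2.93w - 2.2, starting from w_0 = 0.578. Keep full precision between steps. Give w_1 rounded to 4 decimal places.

0.8043

Newton update: w ← w − f(w)/f'(w).
f'(w) = 1/w + 2.93
w_0 = 0.578000: f = -1.054641, f' = 4.660104 → w_1 = 0.578000 - (-1.054641)/(4.660104) = 0.804313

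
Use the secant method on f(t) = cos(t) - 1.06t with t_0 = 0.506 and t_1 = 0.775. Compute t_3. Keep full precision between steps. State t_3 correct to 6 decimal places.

0.713323

Secant update: t_(k+1) = t_k − f(t_k)·(t_k − t_(k-1))/(f(t_k) − f(t_(k-1))).
f(t_0) = 0.338330, f(t_1) = -0.107079
t_2 = 0.775000 - (-0.107079)·(0.775000 - 0.506000)/(-0.107079 - (0.338330)) = 0.710331; f(t_2) = 0.005196
t_3 = 0.710331 - (0.005196)·(0.710331 - 0.775000)/(0.005196 - (-0.107079)) = 0.713323; f(t_3) = 0.000069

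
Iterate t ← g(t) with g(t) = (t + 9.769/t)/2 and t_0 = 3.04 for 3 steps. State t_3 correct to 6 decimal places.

t_1 = g(3.040000) = 3.126743
t_2 = g(3.126743) = 3.125540
t_3 = g(3.125540) = 3.125540

3.125540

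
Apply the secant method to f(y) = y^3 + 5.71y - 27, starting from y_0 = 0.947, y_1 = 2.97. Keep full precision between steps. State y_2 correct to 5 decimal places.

2.08423

f(y_0) = -20.743352, f(y_1) = 16.156773
y_2 = 2.970000 - (16.156773)·(2.970000 - 0.947000)/(16.156773 - (-20.743352)) = 2.084227; f(y_2) = -6.045186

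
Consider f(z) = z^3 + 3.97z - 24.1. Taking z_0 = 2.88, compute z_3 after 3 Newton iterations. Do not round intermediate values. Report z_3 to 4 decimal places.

2.4348

Newton update: z ← z − f(z)/f'(z).
f'(z) = 3z^2 + 3.97
z_0 = 2.880000: f = 11.221472, f' = 28.853200 → z_1 = 2.880000 - (11.221472)/(28.853200) = 2.491084
z_1 = 2.491084: f = 1.248023, f' = 22.586498 → z_2 = 2.491084 - (1.248023)/(22.586498) = 2.435829
z_2 = 2.435829: f = 0.022648, f' = 21.769784 → z_3 = 2.435829 - (0.022648)/(21.769784) = 2.434788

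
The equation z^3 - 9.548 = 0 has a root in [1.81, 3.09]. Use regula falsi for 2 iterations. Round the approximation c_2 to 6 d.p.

f(1.810000) = -3.618259, f(3.090000) = 19.955629
step 1: c = 2.006462, f(c) = -1.470206 < 0 → new bracket [2.006462, 3.090000]
step 2: c = 2.080813, f(c) = -0.538538 < 0 → new bracket [2.080813, 3.090000]

2.080813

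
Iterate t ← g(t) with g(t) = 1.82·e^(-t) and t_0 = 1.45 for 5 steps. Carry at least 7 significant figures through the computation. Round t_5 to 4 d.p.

t_1 = g(1.450000) = 0.426918
t_2 = g(0.426918) = 1.187581
t_3 = g(1.187581) = 0.555024
t_4 = g(0.555024) = 1.044787
t_5 = g(1.044787) = 0.640216

0.6402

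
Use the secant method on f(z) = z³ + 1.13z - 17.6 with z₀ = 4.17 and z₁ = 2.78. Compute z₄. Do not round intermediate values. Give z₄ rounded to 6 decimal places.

2.457313

f(z_0) = 59.623813, f(z_1) = 7.026352
z_2 = 2.780000 - (7.026352)·(2.780000 - 4.170000)/(7.026352 - (59.623813)) = 2.594314; f(z_2) = 2.792508
z_3 = 2.594314 - (2.792508)·(2.594314 - 2.780000)/(2.792508 - (7.026352)) = 2.471841; f(z_3) = 0.296122
z_4 = 2.471841 - (0.296122)·(2.471841 - 2.594314)/(0.296122 - (2.792508)) = 2.457313; f(z_4) = 0.014974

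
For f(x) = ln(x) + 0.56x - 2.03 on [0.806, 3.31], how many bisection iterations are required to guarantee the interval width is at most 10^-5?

Initial width b − a = 3.31 − 0.806 = 2.504000.
After n steps the width is (b−a)/2^n; need (b−a)/2^n ≤ 10^-5.
So n ≥ log₂(2.504000/10^-5) = log₂(250400.0000) ≈ 17.9339.
Hence n = 18.

18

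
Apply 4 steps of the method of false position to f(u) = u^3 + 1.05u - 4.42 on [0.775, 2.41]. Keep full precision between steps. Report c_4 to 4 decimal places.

1.4029

f(0.775000) = -3.140766, f(2.410000) = 12.108021
step 1: c = 1.111758, f(c) = -1.878514 < 0 → new bracket [1.111758, 2.410000]
step 2: c = 1.286123, f(c) = -0.942177 < 0 → new bracket [1.286123, 2.410000]
step 3: c = 1.367263, f(c) = -0.428400 < 0 → new bracket [1.367263, 2.410000]
step 4: c = 1.402896, f(c) = -0.185895 < 0 → new bracket [1.402896, 2.410000]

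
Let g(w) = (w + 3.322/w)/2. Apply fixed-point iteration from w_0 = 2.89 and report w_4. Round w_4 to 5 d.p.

w_1 = g(2.890000) = 2.019740
w_2 = g(2.019740) = 1.832253
w_3 = g(1.832253) = 1.822661
w_4 = g(1.822661) = 1.822635

1.82264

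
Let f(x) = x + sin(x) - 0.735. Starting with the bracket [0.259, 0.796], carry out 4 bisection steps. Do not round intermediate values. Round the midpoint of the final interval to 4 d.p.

0.3765

f(0.259000) = -0.219886, f(0.796000) = 0.775564 (opposite signs)
step 1: m = 0.527500, f(m) = 0.295875 > 0 → root in [0.259000, 0.527500]
step 2: m = 0.393250, f(m) = 0.041442 > 0 → root in [0.259000, 0.393250]
step 3: m = 0.326125, f(m) = -0.088500 < 0 → root in [0.326125, 0.393250]
step 4: m = 0.359688, f(m) = -0.023331 < 0 → root in [0.359688, 0.393250]
Midpoint of [0.359688, 0.393250] = 0.376469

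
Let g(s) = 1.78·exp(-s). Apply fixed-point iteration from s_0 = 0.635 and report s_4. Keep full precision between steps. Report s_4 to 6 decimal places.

s_1 = g(0.635000) = 0.943285
s_2 = g(0.943285) = 0.693037
s_3 = g(0.693037) = 0.890098
s_4 = g(0.890098) = 0.730896

0.730896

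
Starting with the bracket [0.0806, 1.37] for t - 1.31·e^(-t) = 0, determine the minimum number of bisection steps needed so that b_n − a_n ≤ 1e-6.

21

Initial width b − a = 1.37 − 0.0806 = 1.289400.
After n steps the width is (b−a)/2^n; need (b−a)/2^n ≤ 1e-6.
So n ≥ log₂(1.289400/1e-6) = log₂(1289400.0000) ≈ 20.2983.
Hence n = 21.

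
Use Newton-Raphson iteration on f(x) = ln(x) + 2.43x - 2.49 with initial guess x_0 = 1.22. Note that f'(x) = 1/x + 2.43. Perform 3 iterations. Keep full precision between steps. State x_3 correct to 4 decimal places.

1.0175

x_0 = 1.220000: f = 0.673451, f' = 3.249672 → x_1 = 1.220000 - (0.673451)/(3.249672) = 1.012763
x_1 = 1.012763: f = -0.016302, f' = 3.417397 → x_2 = 1.012763 - (-0.016302)/(3.417397) = 1.017534
x_2 = 1.017534: f = -0.000011, f' = 3.412768 → x_3 = 1.017534 - (-0.000011)/(3.412768) = 1.017537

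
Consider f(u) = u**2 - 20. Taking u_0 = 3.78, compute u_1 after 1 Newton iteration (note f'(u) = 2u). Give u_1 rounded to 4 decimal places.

Newton update: u ← u − f(u)/f'(u).
u_0 = 3.780000: f = -5.711600, f' = 7.560000 → u_1 = 3.780000 - (-5.711600)/(7.560000) = 4.535503

4.5355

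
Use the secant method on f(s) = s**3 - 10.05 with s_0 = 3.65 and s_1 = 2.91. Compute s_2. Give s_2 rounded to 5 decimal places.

2.45979

f(s_0) = 38.577125, f(s_1) = 14.592171
s_2 = 2.910000 - (14.592171)·(2.910000 - 3.650000)/(14.592171 - (38.577125)) = 2.459792; f(s_2) = 4.833169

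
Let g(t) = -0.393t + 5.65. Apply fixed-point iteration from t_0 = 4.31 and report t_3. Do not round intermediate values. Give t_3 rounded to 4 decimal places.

t_1 = g(4.310000) = 3.956170
t_2 = g(3.956170) = 4.095225
t_3 = g(4.095225) = 4.040577

4.0406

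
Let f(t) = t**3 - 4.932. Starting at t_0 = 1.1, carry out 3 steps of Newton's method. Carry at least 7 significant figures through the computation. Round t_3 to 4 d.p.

f'(t) = 3t**2
t_0 = 1.100000: f = -3.601000, f' = 3.630000 → t_1 = 1.100000 - (-3.601000)/(3.630000) = 2.092011
t_1 = 2.092011: f = 4.223707, f' = 13.129530 → t_2 = 2.092011 - (4.223707)/(13.129530) = 1.770316
t_2 = 1.770316: f = 0.616201, f' = 9.402054 → t_3 = 1.770316 - (0.616201)/(9.402054) = 1.704777

1.7048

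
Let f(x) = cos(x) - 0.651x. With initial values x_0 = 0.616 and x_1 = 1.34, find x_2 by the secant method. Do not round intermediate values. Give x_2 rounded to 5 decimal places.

Secant update: x_(k+1) = x_k − f(x_k)·(x_k − x_(k-1))/(f(x_k) − f(x_(k-1))).
f(x_0) = 0.415180, f(x_1) = -0.643587
x_2 = 1.340000 - (-0.643587)·(1.340000 - 0.616000)/(-0.643587 - (0.415180)) = 0.899906; f(x_2) = 0.035845

0.89991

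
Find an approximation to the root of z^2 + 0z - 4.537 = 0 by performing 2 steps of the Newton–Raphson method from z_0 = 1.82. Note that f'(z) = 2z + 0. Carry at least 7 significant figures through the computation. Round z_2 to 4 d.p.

2.1302

Newton update: z ← z − f(z)/f'(z).
z_0 = 1.820000: f = -1.224600, f' = 3.640000 → z_1 = 1.820000 - (-1.224600)/(3.640000) = 2.156429
z_1 = 2.156429: f = 0.113184, f' = 4.312857 → z_2 = 2.156429 - (0.113184)/(4.312857) = 2.130185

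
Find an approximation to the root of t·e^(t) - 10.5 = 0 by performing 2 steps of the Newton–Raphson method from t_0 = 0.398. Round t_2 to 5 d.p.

4.33018

f'(t) = (t + 1)·e^(t)
t_0 = 0.398000: f = -9.907440, f' = 2.081404 → t_1 = 0.398000 - (-9.907440)/(2.081404) = 5.157979
t_1 = 5.157979: f = 886.023396, f' = 1070.336301 → t_2 = 5.157979 - (886.023396)/(1070.336301) = 4.330180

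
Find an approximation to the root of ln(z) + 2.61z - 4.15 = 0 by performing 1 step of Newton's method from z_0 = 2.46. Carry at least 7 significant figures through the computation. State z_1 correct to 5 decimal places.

f'(z) = 1/z + 2.61
z_0 = 2.460000: f = 3.170761, f' = 3.016504 → z_1 = 2.460000 - (3.170761)/(3.016504) = 1.408862

1.40886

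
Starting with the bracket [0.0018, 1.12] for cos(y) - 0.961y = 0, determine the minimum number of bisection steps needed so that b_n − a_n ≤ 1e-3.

Initial width b − a = 1.12 − 0.0018 = 1.118200.
After n steps the width is (b−a)/2^n; need (b−a)/2^n ≤ 1e-3.
So n ≥ log₂(1.118200/1e-3) = log₂(1118.2000) ≈ 10.1270.
Hence n = 11.

11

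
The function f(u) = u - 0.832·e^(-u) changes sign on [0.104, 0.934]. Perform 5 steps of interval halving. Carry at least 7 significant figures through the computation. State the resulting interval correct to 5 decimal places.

[0.49306, 0.51900]

f(0.104000) = -0.645819, f(0.934000) = 0.607042 (opposite signs)
step 1: m = 0.519000, f(m) = 0.023864 > 0 → root in [0.104000, 0.519000]
step 2: m = 0.311500, f(m) = -0.297813 < 0 → root in [0.311500, 0.519000]
step 3: m = 0.415250, f(m) = -0.134016 < 0 → root in [0.415250, 0.519000]
step 4: m = 0.467125, f(m) = -0.054374 < 0 → root in [0.467125, 0.519000]
step 5: m = 0.493063, f(m) = -0.015084 < 0 → root in [0.493063, 0.519000]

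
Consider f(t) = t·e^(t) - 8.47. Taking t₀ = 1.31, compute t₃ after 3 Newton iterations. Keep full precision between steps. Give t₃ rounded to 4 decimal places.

f'(t) = (t + 1)·e^(t)
t_0 = 1.310000: f = -3.614912, f' = 8.561261 → t_1 = 1.310000 - (-3.614912)/(8.561261) = 1.732241
t_1 = 1.732241: f = 1.322888, f' = 15.446194 → t_2 = 1.732241 - (1.322888)/(15.446194) = 1.646596
t_2 = 1.646596: f = 0.074653, f' = 13.733937 → t_3 = 1.646596 - (0.074653)/(13.733937) = 1.641160

1.6412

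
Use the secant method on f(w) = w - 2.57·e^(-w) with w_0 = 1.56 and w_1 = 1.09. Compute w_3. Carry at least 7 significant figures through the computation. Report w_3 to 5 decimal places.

Secant update: w_(k+1) = w_k − f(w_k)·(w_k − w_(k-1))/(f(w_k) − f(w_(k-1))).
f(w_0) = 1.019950, f(w_1) = 0.225924
w_2 = 1.090000 - (0.225924)·(1.090000 - 1.560000)/(0.225924 - (1.019950)) = 0.956271; f(w_2) = -0.031439
w_3 = 0.956271 - (-0.031439)·(0.956271 - 1.090000)/(-0.031439 - (0.225924)) = 0.972608; f(w_3) = 0.000901

0.97261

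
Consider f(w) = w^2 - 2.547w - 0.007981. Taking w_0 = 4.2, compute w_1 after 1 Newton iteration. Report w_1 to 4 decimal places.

f'(w) = 2w - 2.547
w_0 = 4.200000: f = 6.934619, f' = 5.853000 → w_1 = 4.200000 - (6.934619)/(5.853000) = 3.015203

3.0152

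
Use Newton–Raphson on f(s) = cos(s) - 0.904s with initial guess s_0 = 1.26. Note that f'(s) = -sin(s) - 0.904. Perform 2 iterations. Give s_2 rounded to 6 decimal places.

0.783763

s_0 = 1.260000: f = -0.833223, f' = -1.856090 → s_1 = 1.260000 - (-0.833223)/(-1.856090) = 0.811087
s_1 = 0.811087: f = -0.044512, f' = -1.629036 → s_2 = 0.811087 - (-0.044512)/(-1.629036) = 0.783763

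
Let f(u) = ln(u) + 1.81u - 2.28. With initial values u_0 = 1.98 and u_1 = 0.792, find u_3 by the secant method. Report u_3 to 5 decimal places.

f(u_0) = 1.986897, f(u_1) = -1.079674
u_2 = 0.792000 - (-1.079674)·(0.792000 - 1.980000)/(-1.079674 - (1.986897)) = 1.210269; f(u_2) = 0.101430
u_3 = 1.210269 - (0.101430)·(1.210269 - 0.792000)/(0.101430 - (-1.079674)) = 1.174349; f(u_3) = 0.006287

1.17435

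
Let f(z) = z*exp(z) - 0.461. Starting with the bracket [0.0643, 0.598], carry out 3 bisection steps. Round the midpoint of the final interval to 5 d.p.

f(0.064300) = -0.392430, f(0.598000) = 0.626450 (opposite signs)
step 1: m = 0.331150, f(m) = 0.000149 > 0 → root in [0.064300, 0.331150]
step 2: m = 0.197725, f(m) = -0.220047 < 0 → root in [0.197725, 0.331150]
step 3: m = 0.264437, f(m) = -0.116518 < 0 → root in [0.264437, 0.331150]
Midpoint of [0.264437, 0.331150] = 0.297794

0.29779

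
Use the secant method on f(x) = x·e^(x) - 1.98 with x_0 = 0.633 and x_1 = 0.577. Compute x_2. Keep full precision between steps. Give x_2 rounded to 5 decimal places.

0.90099

Secant update: x_(k+1) = x_k − f(x_k)·(x_k − x_(k-1))/(f(x_k) − f(x_(k-1))).
f(x_0) = -0.787902, f(x_1) = -0.952543
x_2 = 0.577000 - (-0.952543)·(0.577000 - 0.633000)/(-0.952543 - (-0.787902)) = 0.900992; f(x_2) = 0.238281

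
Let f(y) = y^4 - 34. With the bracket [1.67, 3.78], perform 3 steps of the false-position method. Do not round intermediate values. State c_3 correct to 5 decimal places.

f(1.670000) = -26.222037, f(3.780000) = 170.158375
step 1: c = 1.951741, f(c) = -19.489275 < 0 → new bracket [1.951741, 3.780000]
step 2: c = 2.139624, f(c) = -13.042011 < 0 → new bracket [2.139624, 3.780000]
step 3: c = 2.256402, f(c) = -8.078161 < 0 → new bracket [2.256402, 3.780000]

2.25640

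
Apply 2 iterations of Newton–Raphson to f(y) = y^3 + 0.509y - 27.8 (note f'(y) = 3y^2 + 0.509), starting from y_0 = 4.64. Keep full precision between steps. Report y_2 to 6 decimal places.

3.046618

y_0 = 4.640000: f = 74.459104, f' = 65.097800 → y_1 = 4.640000 - (74.459104)/(65.097800) = 3.496196
y_1 = 3.496196: f = 16.714930, f' = 37.179166 → y_2 = 3.496196 - (16.714930)/(37.179166) = 3.046618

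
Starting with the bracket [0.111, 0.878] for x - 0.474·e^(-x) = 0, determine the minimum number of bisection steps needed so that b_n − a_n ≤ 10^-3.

10

Initial width b − a = 0.878 − 0.111 = 0.767000.
After n steps the width is (b−a)/2^n; need (b−a)/2^n ≤ 10^-3.
So n ≥ log₂(0.767000/10^-3) = log₂(767.0000) ≈ 9.5831.
Hence n = 10.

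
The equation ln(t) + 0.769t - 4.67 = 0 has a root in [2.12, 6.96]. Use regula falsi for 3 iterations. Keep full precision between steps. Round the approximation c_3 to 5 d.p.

4.20622

f(2.120000) = -2.288304, f(6.960000) = 2.622419
step 1: c = 4.375348, f(c) = 0.170629 > 0 → new bracket [2.120000, 4.375348]
step 2: c = 4.218846, f(c) = 0.013855 > 0 → new bracket [2.120000, 4.218846]
step 3: c = 4.206215, f(c) = 0.001143 > 0 → new bracket [2.120000, 4.206215]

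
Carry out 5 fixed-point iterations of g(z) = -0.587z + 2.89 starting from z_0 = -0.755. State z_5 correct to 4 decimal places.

2.0006

z_1 = g(-0.755000) = 3.333185
z_2 = g(3.333185) = 0.933420
z_3 = g(0.933420) = 2.342082
z_4 = g(2.342082) = 1.515198
z_5 = g(1.515198) = 2.000579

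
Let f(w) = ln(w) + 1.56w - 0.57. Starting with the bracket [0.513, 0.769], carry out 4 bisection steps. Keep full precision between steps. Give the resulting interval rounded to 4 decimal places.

f(0.513000) = -0.437199, f(0.769000) = 0.366976 (opposite signs)
step 1: m = 0.641000, f(m) = -0.014766 < 0 → root in [0.641000, 0.769000]
step 2: m = 0.705000, f(m) = 0.180243 > 0 → root in [0.641000, 0.705000]
step 3: m = 0.673000, f(m) = 0.083870 > 0 → root in [0.641000, 0.673000]
step 4: m = 0.657000, f(m) = 0.034849 > 0 → root in [0.641000, 0.657000]

[0.6410, 0.6570]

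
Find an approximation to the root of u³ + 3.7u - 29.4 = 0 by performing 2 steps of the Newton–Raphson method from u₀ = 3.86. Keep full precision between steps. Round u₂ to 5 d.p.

2.71402

f'(u) = 3u² + 3.7
u_0 = 3.860000: f = 42.394456, f' = 48.398800 → u_1 = 3.860000 - (42.394456)/(48.398800) = 2.984060
u_1 = 2.984060: f = 8.212918, f' = 30.413838 → u_2 = 2.984060 - (8.212918)/(30.413838) = 2.714021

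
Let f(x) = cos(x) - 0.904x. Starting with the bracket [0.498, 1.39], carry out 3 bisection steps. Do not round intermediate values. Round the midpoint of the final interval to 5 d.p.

f(0.498000) = 0.428348, f(1.390000) = -1.076747 (opposite signs)
step 1: m = 0.944000, f(m) = -0.266823 < 0 → root in [0.498000, 0.944000]
step 2: m = 0.721000, f(m) = 0.099362 > 0 → root in [0.721000, 0.944000]
step 3: m = 0.832500, f(m) = -0.079551 < 0 → root in [0.721000, 0.832500]
Midpoint of [0.721000, 0.832500] = 0.776750

0.77675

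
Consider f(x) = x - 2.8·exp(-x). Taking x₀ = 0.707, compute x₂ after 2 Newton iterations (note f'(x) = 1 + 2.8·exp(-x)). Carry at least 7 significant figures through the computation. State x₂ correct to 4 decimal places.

1.0147

x_0 = 0.707000: f = -0.673740, f' = 2.380740 → x_1 = 0.707000 - (-0.673740)/(2.380740) = 0.989996
x_1 = 0.989996: f = -0.050423, f' = 2.040419 → x_2 = 0.989996 - (-0.050423)/(2.040419) = 1.014708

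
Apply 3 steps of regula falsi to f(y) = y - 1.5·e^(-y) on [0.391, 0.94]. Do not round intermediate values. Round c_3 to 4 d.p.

f(0.391000) = -0.623570, f(0.940000) = 0.354058
step 1: c = 0.741174, f(c) = 0.026343 > 0 → new bracket [0.391000, 0.741174]
step 2: c = 0.726980, f(c) = 0.001931 > 0 → new bracket [0.391000, 0.726980]
step 3: c = 0.725943, f(c) = 0.000141 > 0 → new bracket [0.391000, 0.725943]

0.7259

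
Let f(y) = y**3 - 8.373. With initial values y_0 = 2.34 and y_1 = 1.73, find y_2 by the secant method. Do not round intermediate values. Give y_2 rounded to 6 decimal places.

1.985282

f(y_0) = 4.439904, f(y_1) = -3.195283
y_2 = 1.730000 - (-3.195283)·(1.730000 - 2.340000)/(-3.195283 - (4.439904)) = 1.985282; f(y_2) = -0.548324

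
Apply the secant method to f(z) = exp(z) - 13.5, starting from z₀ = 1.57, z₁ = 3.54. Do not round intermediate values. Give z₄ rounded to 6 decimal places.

2.650883

Secant update: z_(k+1) = z_k − f(z_k)·(z_k − z_(k-1))/(f(z_k) − f(z_(k-1))).
f(z_0) = -8.693352, f(z_1) = 20.966919
z_2 = 3.540000 - (20.966919)·(3.540000 - 1.570000)/(20.966919 - (-8.693352)) = 2.147402; f(z_2) = -4.937415
z_3 = 2.147402 - (-4.937415)·(2.147402 - 3.540000)/(-4.937415 - (20.966919)) = 2.412834; f(z_3) = -2.334442
z_4 = 2.412834 - (-2.334442)·(2.412834 - 2.147402)/(-2.334442 - (-4.937415)) = 2.650883; f(z_4) = 0.666539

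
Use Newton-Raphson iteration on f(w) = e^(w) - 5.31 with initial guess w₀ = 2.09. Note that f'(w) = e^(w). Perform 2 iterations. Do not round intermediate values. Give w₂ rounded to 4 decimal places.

w_0 = 2.090000: f = 2.774915, f' = 8.084915 → w_1 = 2.090000 - (2.774915)/(8.084915) = 1.746779
w_1 = 1.746779: f = 0.426095, f' = 5.736095 → w_2 = 1.746779 - (0.426095)/(5.736095) = 1.672496

1.6725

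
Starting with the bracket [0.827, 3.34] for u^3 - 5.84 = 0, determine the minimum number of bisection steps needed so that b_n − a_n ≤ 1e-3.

Initial width b − a = 3.34 − 0.827 = 2.513000.
After n steps the width is (b−a)/2^n; need (b−a)/2^n ≤ 1e-3.
So n ≥ log₂(2.513000/1e-3) = log₂(2513.0000) ≈ 11.2952.
Hence n = 12.

12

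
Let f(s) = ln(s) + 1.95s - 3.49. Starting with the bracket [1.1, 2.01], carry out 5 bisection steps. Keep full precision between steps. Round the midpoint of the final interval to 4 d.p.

f(1.100000) = -1.249690, f(2.010000) = 1.127635 (opposite signs)
step 1: m = 1.555000, f(m) = -0.016274 < 0 → root in [1.555000, 2.010000]
step 2: m = 1.782500, f(m) = 0.563892 > 0 → root in [1.555000, 1.782500]
step 3: m = 1.668750, f(m) = 0.276137 > 0 → root in [1.555000, 1.668750]
step 4: m = 1.611875, f(m) = 0.130554 > 0 → root in [1.555000, 1.611875]
step 5: m = 1.583438, f(m) = 0.057301 > 0 → root in [1.555000, 1.583438]
Midpoint of [1.555000, 1.583438] = 1.569219

1.5692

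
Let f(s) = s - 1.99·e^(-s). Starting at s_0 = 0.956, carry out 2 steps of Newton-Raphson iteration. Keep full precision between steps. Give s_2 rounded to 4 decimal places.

f'(s) = 1 + 1.99·e^(-s)
s_0 = 0.956000: f = 0.190989, f' = 1.765011 → s_1 = 0.956000 - (0.190989)/(1.765011) = 0.847791
s_1 = 0.847791: f = -0.004645, f' = 1.852436 → s_2 = 0.847791 - (-0.004645)/(1.852436) = 0.850299

0.8503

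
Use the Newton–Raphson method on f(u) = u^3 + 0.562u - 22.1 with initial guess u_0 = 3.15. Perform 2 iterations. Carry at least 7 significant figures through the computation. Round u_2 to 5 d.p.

2.74041

Newton update: u ← u − f(u)/f'(u).
f'(u) = 3u^2 + 0.562
u_0 = 3.150000: f = 10.926175, f' = 30.329500 → u_1 = 3.150000 - (10.926175)/(30.329500) = 2.789751
u_1 = 2.789751: f = 1.179663, f' = 23.910130 → u_2 = 2.789751 - (1.179663)/(23.910130) = 2.740414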